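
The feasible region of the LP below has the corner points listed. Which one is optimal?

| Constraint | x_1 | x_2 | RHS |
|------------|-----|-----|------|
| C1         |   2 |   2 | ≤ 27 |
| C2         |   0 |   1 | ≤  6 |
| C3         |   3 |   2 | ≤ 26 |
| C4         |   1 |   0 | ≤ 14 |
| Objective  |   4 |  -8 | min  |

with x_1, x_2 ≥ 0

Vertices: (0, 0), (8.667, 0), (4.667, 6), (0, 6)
(0, 6) with z = -48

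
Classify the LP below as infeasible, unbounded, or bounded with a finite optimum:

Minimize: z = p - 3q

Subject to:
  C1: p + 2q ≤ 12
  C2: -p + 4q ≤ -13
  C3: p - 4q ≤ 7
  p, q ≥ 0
C3 requires p - 4q ≤ 7, while C2 (-p + 4q ≤ -13) is equivalent to p - 4q ≥ 13. Together they would need 13 ≤ p - 4q ≤ 7, which is impossible since 13 > 7. No point satisfies all constraints.

Infeasible — the constraint set is empty.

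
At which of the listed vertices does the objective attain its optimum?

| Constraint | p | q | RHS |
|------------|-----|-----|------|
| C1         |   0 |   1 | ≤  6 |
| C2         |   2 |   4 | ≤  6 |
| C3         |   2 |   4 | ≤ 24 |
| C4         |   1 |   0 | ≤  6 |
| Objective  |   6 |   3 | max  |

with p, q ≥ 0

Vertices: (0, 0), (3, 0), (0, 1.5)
(3, 0) with z = 18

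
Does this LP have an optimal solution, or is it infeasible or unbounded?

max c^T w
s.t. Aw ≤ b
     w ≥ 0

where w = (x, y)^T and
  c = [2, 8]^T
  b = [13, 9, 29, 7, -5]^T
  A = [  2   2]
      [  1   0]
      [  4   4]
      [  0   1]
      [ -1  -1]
The point (0, 6.5) satisfies every constraint, so the LP is feasible; the constraints give x ≤ 9 and y ≤ 7, which with x, y ≥ 0 keep the feasible region inside a bounded box. A feasible, bounded LP attains a finite optimum at a vertex.

Evaluating z = 2x + 8y at each vertex:
  (5, 0): z = 10
  (6.5, 0): z = 13
  (0, 6.5): z = 52
  (0, 5): z = 40

The LP has an optimal solution: (0, 6.5) with z = 52.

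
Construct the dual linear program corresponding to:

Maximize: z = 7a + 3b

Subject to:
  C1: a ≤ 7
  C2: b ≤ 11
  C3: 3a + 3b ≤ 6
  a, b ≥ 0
Minimize: z = 7y1 + 11y2 + 6y3

Subject to:
  C1: -y1 - 3y3 ≤ -7
  C2: -y2 - 3y3 ≤ -3
  y1, y2, y3 ≥ 0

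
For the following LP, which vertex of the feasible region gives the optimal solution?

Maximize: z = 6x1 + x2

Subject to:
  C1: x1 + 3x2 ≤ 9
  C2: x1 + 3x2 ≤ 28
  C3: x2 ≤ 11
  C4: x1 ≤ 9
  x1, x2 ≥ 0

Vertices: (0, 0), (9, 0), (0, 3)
(9, 0) with z = 54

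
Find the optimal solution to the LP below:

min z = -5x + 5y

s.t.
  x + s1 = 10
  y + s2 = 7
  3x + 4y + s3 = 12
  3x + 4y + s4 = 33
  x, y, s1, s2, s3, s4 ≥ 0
Each vertex is the intersection of two constraint boundaries that also satisfies all remaining constraints:
  x = 0 and y = 0 → (0, 0)
  3x + 4y = 12 and y = 0 → (4, 0)
  3x + 4y = 12 and x = 0 → (0, 3)

Evaluating z = -5x + 5y at each vertex:
  (0, 0): z = 0
  (4, 0): z = -20
  (0, 3): z = 15

The minimum is at (4, 0) with z = -20.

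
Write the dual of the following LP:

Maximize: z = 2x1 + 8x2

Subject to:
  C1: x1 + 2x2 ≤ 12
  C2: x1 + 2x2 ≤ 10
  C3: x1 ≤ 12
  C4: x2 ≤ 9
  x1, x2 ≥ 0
Minimize: z = 12y1 + 10y2 + 12y3 + 9y4

Subject to:
  C1: -y1 - y2 - y3 ≤ -2
  C2: -2y1 - 2y2 - y4 ≤ -8
  y1, y2, y3, y4 ≥ 0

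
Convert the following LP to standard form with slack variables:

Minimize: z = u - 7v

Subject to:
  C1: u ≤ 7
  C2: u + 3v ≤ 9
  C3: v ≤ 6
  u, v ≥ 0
min z = u - 7v

s.t.
  u + s1 = 7
  u + 3v + s2 = 9
  v + s3 = 6
  u, v, s1, s2, s3 ≥ 0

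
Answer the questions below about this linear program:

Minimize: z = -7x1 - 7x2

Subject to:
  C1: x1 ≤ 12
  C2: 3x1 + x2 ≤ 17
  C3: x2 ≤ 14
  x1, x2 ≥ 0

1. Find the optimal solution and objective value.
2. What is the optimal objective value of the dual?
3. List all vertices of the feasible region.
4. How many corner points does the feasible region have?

1. x1 = 1, x2 = 14, z = -105
2. -105 (by strong duality, equal to the primal optimum)
3. (0, 0), (5.667, 0), (1, 14), (0, 14)
4. 4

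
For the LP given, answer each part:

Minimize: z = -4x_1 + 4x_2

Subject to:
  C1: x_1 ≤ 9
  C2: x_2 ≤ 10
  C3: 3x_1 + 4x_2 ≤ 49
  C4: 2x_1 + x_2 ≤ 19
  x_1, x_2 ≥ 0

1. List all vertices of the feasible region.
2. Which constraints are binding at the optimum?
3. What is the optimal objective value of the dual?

1. (0, 0), (9, 0), (9, 1), (5.4, 8.2), (3, 10), (0, 10)
2. C1, x_2 ≥ 0
3. -36 (by strong duality, equal to the primal optimum)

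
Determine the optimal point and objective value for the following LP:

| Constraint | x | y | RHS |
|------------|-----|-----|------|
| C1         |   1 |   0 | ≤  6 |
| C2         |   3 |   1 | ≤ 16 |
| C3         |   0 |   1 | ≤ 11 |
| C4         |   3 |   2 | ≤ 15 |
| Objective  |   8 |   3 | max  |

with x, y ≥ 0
Each vertex is the intersection of two constraint boundaries that also satisfies all remaining constraints:
  x = 0 and y = 0 → (0, 0)
  3x + 2y = 15 and y = 0 → (5, 0)
  3x + 2y = 15 and x = 0 → (0, 7.5)

Evaluating z = 8x + 3y at each vertex:
  (0, 0): z = 0
  (5, 0): z = 40
  (0, 7.5): z = 22.5

The maximum is at (5, 0) with z = 40.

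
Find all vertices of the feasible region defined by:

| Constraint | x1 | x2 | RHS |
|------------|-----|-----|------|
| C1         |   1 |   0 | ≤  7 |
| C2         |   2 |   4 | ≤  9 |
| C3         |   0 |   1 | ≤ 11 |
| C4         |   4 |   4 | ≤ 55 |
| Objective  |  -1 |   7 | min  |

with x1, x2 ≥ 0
Each vertex is the intersection of two constraint boundaries that also satisfies all remaining constraints:
  x1 = 0 and x2 = 0 → (0, 0)
  2x1 + 4x2 = 9 and x2 = 0 → (4.5, 0)
  2x1 + 4x2 = 9 and x1 = 0 → (0, 2.25)

Vertices: (0, 0), (4.5, 0), (0, 2.25)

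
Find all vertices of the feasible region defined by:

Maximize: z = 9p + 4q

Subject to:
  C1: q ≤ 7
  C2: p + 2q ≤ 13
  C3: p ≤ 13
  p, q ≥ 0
Each vertex is the intersection of two constraint boundaries that also satisfies all remaining constraints:
  p = 0 and q = 0 → (0, 0)
  p + 2q = 13 and p = 13 → (13, 0)
  p + 2q = 13 and p = 0 → (0, 6.5)

Vertices: (0, 0), (13, 0), (0, 6.5)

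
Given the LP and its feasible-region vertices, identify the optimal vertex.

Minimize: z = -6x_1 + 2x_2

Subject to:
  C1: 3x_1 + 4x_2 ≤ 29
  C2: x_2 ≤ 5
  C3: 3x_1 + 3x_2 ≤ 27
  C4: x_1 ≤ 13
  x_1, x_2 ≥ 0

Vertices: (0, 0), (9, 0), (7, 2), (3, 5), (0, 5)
(9, 0) with z = -54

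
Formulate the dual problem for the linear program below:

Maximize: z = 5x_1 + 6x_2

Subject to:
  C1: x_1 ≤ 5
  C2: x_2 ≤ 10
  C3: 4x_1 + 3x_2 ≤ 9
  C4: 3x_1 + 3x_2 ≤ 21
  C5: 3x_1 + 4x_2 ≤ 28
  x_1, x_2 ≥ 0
Minimize: z = 5y1 + 10y2 + 9y3 + 21y4 + 28y5

Subject to:
  C1: -y1 - 4y3 - 3y4 - 3y5 ≤ -5
  C2: -y2 - 3y3 - 3y4 - 4y5 ≤ -6
  y1, y2, y3, y4, y5 ≥ 0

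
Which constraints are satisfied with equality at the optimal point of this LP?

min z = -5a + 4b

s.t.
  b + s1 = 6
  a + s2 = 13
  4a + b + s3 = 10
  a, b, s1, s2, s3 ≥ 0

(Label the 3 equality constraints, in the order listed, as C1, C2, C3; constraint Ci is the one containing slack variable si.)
Optimal: a = 2.5, b = 0
Binding: C3, b ≥ 0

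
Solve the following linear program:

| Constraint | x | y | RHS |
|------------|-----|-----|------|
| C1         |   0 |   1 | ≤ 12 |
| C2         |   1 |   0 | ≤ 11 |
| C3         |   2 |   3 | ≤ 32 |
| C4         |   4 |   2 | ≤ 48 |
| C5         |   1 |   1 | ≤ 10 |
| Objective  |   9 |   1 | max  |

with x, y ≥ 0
x = 10, y = 0, z = 90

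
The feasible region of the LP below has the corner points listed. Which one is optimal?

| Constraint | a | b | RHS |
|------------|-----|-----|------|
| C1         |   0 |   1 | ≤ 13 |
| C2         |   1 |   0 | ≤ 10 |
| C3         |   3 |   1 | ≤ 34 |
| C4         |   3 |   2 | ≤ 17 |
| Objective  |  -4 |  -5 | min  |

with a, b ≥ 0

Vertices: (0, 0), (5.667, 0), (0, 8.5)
(0, 8.5) with z = -42.5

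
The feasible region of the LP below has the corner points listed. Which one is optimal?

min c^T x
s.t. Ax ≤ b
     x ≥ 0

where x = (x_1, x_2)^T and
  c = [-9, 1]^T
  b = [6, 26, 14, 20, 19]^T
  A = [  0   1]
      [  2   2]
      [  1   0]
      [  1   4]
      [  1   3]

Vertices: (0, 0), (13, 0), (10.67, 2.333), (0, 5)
(13, 0) with z = -117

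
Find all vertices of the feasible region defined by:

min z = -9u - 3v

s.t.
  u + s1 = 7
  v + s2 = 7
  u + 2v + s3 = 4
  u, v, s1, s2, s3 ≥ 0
Each vertex is the intersection of two constraint boundaries that also satisfies all remaining constraints:
  u = 0 and v = 0 → (0, 0)
  u + 2v = 4 and v = 0 → (4, 0)
  u + 2v = 4 and u = 0 → (0, 2)

Vertices: (0, 0), (4, 0), (0, 2)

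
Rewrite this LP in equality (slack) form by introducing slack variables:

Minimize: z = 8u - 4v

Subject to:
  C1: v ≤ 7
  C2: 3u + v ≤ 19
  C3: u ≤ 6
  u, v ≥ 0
min z = 8u - 4v

s.t.
  v + s1 = 7
  3u + v + s2 = 19
  u + s3 = 6
  u, v, s1, s2, s3 ≥ 0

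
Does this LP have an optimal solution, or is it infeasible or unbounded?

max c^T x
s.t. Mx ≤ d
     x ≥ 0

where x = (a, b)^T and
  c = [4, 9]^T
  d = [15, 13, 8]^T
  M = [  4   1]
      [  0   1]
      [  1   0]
The point (0.5, 13) satisfies every constraint, so the LP is feasible; the constraints give a ≤ 8 and b ≤ 13, which with a, b ≥ 0 keep the feasible region inside a bounded box. A feasible, bounded LP attains a finite optimum at a vertex.

Evaluating z = 4a + 9b at each vertex:
  (0, 0): z = 0
  (3.75, 0): z = 15
  (0.5, 13): z = 119
  (0, 13): z = 117

The LP has an optimal solution: (0.5, 13) with z = 119.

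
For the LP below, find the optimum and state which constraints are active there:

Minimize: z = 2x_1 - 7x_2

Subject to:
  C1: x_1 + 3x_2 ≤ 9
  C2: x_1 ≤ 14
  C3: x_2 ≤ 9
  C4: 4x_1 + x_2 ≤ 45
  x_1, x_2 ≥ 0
Optimal: x_1 = 0, x_2 = 3
Binding: C1, x_1 ≥ 0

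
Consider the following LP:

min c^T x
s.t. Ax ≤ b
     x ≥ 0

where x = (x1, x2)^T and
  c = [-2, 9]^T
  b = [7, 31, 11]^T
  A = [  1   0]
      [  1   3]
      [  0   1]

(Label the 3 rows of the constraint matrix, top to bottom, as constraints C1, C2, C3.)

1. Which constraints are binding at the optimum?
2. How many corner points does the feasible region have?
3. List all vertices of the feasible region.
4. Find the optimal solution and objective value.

1. C1, x2 ≥ 0
2. 4
3. (0, 0), (7, 0), (7, 8), (0, 10.33)
4. x1 = 7, x2 = 0, z = -14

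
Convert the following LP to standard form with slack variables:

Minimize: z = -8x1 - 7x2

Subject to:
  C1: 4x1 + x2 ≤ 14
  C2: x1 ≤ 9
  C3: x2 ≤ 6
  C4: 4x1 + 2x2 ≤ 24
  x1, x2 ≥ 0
min z = -8x1 - 7x2

s.t.
  4x1 + x2 + s1 = 14
  x1 + s2 = 9
  x2 + s3 = 6
  4x1 + 2x2 + s4 = 24
  x1, x2, s1, s2, s3, s4 ≥ 0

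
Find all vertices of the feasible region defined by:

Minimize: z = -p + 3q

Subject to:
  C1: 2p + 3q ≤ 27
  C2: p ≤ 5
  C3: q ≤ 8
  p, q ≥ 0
Each vertex is the intersection of two constraint boundaries that also satisfies all remaining constraints:
  p = 0 and q = 0 → (0, 0)
  p = 5 and q = 0 → (5, 0)
  2p + 3q = 27 and p = 5 → (5, 5.667)
  2p + 3q = 27 and q = 8 → (1.5, 8)
  q = 8 and p = 0 → (0, 8)

Vertices: (0, 0), (5, 0), (5, 5.667), (1.5, 8), (0, 8)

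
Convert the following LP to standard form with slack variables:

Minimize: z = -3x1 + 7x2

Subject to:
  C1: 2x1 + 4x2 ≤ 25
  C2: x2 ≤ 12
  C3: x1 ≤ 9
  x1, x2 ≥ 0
min z = -3x1 + 7x2

s.t.
  2x1 + 4x2 + s1 = 25
  x2 + s2 = 12
  x1 + s3 = 9
  x1, x2, s1, s2, s3 ≥ 0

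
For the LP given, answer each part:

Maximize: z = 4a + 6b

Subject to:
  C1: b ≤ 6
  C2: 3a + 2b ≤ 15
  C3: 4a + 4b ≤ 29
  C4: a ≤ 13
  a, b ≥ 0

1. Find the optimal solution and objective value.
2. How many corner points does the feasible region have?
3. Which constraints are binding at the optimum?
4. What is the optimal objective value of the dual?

1. a = 1, b = 6, z = 40
2. 4
3. C1, C2
4. 40 (by strong duality, equal to the primal optimum)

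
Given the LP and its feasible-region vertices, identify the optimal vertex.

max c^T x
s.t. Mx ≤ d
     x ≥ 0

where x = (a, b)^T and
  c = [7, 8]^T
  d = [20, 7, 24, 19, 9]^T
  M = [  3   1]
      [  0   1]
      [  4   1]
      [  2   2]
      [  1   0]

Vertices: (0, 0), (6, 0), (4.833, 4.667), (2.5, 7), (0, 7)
Evaluating z = 7a + 8b at each vertex:
  (0, 0): z = 0
  (6, 0): z = 42
  (4.833, 4.667): z = 71.17
  (2.5, 7): z = 73.5
  (0, 7): z = 56

The largest value is z = 73.5, attained at (2.5, 7).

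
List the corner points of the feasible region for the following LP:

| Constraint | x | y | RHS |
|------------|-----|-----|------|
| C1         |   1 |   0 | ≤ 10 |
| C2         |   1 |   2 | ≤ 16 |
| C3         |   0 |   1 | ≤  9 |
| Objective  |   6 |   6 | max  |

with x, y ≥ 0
Each vertex is the intersection of two constraint boundaries that also satisfies all remaining constraints:
  x = 0 and y = 0 → (0, 0)
  x = 10 and y = 0 → (10, 0)
  x = 10 and x + 2y = 16 → (10, 3)
  x + 2y = 16 and x = 0 → (0, 8)

Vertices: (0, 0), (10, 0), (10, 3), (0, 8)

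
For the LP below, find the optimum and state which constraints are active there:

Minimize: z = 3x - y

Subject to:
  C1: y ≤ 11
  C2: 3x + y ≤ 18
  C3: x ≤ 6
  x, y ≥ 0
Optimal: x = 0, y = 11
Slack at optimum:
  C1: slack = 0 (binding)
  C2: slack = 7
  C3: slack = 6
  x ≥ 0: x = 0 (binding)
  y ≥ 0: y = 11
Binding constraints: C1, x ≥ 0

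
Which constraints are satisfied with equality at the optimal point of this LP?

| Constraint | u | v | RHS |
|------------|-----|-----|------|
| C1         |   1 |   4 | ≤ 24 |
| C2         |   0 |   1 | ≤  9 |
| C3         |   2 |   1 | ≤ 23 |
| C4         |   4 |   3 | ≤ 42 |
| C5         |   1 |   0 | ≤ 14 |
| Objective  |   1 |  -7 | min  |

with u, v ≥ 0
Optimal: u = 0, v = 6
Slack at optimum:
  C1: slack = 0 (binding)
  C2: slack = 3
  C3: slack = 17
  C4: slack = 24
  C5: slack = 14
  u ≥ 0: u = 0 (binding)
  v ≥ 0: v = 6
Binding constraints: C1, u ≥ 0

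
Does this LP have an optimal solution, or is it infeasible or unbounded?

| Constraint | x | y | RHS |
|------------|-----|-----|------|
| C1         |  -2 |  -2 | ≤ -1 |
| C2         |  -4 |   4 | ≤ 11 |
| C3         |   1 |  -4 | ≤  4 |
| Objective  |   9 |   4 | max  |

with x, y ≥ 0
Feasible point: (0, 1) satisfies every constraint, so the LP is feasible.
Direction d = (1, 1): for each constraint row a, a·d ≤ 0 —
  (-2)(1) + (-2)(1) = -4 ≤ 0
  (-4)(1) + (4)(1) = 0 ≤ 0
  (1)(1) + (-4)(1) = -3 ≤ 0
and d ≥ 0, so (0, 1) + t·d stays feasible for every t ≥ 0. Along this ray z = 9x + 4y changes by 13 per unit t, so z → +∞.

Unbounded — the objective can increase without bound over the feasible region.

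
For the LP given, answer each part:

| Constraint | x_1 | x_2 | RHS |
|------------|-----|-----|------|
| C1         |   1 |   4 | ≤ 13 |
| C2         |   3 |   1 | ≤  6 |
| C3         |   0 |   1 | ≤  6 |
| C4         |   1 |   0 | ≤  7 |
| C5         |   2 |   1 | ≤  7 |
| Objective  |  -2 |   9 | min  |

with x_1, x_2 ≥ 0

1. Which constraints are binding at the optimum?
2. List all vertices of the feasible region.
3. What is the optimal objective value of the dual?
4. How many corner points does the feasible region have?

1. C2, x_2 ≥ 0
2. (0, 0), (2, 0), (1, 3), (0, 3.25)
3. -4 (by strong duality, equal to the primal optimum)
4. 4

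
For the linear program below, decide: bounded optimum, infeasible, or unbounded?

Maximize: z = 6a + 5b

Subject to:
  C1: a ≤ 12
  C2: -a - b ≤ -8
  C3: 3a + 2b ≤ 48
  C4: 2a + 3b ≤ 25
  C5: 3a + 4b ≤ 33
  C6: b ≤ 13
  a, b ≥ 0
The point (11, 0) satisfies every constraint, so the LP is feasible; the constraints give a ≤ 12 and b ≤ 13, which with a, b ≥ 0 keep the feasible region inside a bounded box. A feasible, bounded LP attains a finite optimum at a vertex.

Evaluating z = 6a + 5b at each vertex:
  (8, 0): z = 48
  (11, 0): z = 66
  (0, 8.25): z = 41.25
  (0, 8): z = 40

Feasible with finite optimum z* = 66 at (11, 0).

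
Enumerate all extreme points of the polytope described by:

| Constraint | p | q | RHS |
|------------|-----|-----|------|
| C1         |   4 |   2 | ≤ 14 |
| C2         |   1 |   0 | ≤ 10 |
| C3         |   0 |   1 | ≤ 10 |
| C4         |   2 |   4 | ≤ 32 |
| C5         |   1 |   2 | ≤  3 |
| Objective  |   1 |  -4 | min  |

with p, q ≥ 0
Each vertex is the intersection of two constraint boundaries that also satisfies all remaining constraints:
  p = 0 and q = 0 → (0, 0)
  p + 2q = 3 and q = 0 → (3, 0)
  p + 2q = 3 and p = 0 → (0, 1.5)

Vertices: (0, 0), (3, 0), (0, 1.5)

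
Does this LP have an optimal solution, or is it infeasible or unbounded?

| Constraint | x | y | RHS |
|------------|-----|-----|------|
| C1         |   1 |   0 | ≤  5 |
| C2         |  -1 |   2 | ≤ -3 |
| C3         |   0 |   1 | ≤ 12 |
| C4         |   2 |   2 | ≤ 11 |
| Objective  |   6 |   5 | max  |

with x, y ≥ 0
The point (5, 0.5) satisfies every constraint, so the LP is feasible; the constraints give x ≤ 5 and y ≤ 12, which with x, y ≥ 0 keep the feasible region inside a bounded box. A feasible, bounded LP attains a finite optimum at a vertex.

Evaluating z = 6x + 5y at each vertex:
  (3, 0): z = 18
  (5, 0): z = 30
  (5, 0.5): z = 32.5
  (4.667, 0.8333): z = 32.17

The LP has an optimal solution: (5, 0.5) with z = 32.5.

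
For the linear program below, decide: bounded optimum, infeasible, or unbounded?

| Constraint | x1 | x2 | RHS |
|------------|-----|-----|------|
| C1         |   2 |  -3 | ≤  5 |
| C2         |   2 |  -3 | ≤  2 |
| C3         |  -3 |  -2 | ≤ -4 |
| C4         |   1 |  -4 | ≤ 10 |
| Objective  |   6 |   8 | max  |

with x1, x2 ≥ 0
Feasible point: (0, 2) satisfies every constraint, so the LP is feasible.
Direction d = (0, 1): for each constraint row a, a·d ≤ 0 —
  (2)(0) + (-3)(1) = -3 ≤ 0
  (2)(0) + (-3)(1) = -3 ≤ 0
  (-3)(0) + (-2)(1) = -2 ≤ 0
  (1)(0) + (-4)(1) = -4 ≤ 0
and d ≥ 0, so (0, 2) + t·d stays feasible for every t ≥ 0. Along this ray z = 6x1 + 8x2 changes by 8 per unit t, so z → +∞.

Unbounded — the objective can increase without bound over the feasible region.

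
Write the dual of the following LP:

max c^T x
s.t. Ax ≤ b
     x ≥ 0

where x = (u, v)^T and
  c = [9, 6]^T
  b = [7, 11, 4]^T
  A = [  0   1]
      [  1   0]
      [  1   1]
Minimize: z = 7y1 + 11y2 + 4y3

Subject to:
  C1: -y2 - y3 ≤ -9
  C2: -y1 - y3 ≤ -6
  y1, y2, y3 ≥ 0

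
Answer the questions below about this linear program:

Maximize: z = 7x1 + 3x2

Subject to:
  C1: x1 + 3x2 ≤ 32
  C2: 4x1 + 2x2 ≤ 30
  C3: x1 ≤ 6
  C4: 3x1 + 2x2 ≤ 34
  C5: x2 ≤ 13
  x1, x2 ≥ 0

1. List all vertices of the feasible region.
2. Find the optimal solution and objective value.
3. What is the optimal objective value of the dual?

1. (0, 0), (6, 0), (6, 3), (2.6, 9.8), (0, 10.67)
2. x1 = 6, x2 = 3, z = 51
3. 51 (by strong duality, equal to the primal optimum)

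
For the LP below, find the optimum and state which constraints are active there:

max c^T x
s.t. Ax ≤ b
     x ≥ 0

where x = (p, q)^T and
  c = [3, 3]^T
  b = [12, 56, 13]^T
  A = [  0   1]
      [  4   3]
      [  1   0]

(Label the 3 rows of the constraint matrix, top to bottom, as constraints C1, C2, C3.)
Optimal: p = 5, q = 12
Binding: C1, C2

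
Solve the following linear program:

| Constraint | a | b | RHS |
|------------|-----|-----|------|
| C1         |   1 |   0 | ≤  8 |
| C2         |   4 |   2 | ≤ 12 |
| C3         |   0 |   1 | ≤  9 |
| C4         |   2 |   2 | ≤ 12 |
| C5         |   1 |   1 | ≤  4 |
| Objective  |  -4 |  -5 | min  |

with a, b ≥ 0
Each vertex is the intersection of two constraint boundaries that also satisfies all remaining constraints:
  a = 0 and b = 0 → (0, 0)
  4a + 2b = 12 and b = 0 → (3, 0)
  4a + 2b = 12 and a + b = 4 → (2, 2)
  a + b = 4 and a = 0 → (0, 4)

Evaluating z = -4a - 5b at each vertex:
  (0, 0): z = 0
  (3, 0): z = -12
  (2, 2): z = -18
  (0, 4): z = -20

The minimum is at (0, 4) with z = -20.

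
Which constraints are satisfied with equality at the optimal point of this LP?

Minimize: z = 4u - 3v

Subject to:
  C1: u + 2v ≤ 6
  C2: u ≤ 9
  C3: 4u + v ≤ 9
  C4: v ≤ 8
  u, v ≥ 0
Optimal: u = 0, v = 3
Slack at optimum:
  C1: slack = 0 (binding)
  C2: slack = 9
  C3: slack = 6
  C4: slack = 5
  u ≥ 0: u = 0 (binding)
  v ≥ 0: v = 3
Binding constraints: C1, u ≥ 0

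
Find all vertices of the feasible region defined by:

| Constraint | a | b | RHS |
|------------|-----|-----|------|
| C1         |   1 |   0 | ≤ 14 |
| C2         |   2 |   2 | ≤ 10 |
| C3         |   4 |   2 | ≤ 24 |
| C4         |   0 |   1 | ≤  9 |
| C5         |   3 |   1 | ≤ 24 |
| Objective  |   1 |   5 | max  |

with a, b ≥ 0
Each vertex is the intersection of two constraint boundaries that also satisfies all remaining constraints:
  a = 0 and b = 0 → (0, 0)
  2a + 2b = 10 and b = 0 → (5, 0)
  2a + 2b = 10 and a = 0 → (0, 5)

Vertices: (0, 0), (5, 0), (0, 5)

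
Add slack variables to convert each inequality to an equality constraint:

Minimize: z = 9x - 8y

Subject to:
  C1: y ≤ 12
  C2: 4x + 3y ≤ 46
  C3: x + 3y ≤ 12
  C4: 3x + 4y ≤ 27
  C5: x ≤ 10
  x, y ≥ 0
min z = 9x - 8y

s.t.
  y + s1 = 12
  4x + 3y + s2 = 46
  x + 3y + s3 = 12
  3x + 4y + s4 = 27
  x + s5 = 10
  x, y, s1, s2, s3, s4, s5 ≥ 0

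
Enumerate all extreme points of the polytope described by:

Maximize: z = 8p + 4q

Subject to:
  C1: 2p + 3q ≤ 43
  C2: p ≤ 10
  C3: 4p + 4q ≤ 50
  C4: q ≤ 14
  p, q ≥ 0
Each vertex is the intersection of two constraint boundaries that also satisfies all remaining constraints:
  p = 0 and q = 0 → (0, 0)
  p = 10 and q = 0 → (10, 0)
  p = 10 and 4p + 4q = 50 → (10, 2.5)
  4p + 4q = 50 and p = 0 → (0, 12.5)

Vertices: (0, 0), (10, 0), (10, 2.5), (0, 12.5)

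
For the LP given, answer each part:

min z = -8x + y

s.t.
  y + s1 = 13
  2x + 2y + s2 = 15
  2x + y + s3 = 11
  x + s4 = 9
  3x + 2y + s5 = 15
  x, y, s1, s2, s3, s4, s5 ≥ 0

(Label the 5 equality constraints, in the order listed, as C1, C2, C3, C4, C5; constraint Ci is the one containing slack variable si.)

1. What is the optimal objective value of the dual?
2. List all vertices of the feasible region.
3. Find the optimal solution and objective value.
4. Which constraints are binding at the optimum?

1. -40 (by strong duality, equal to the primal optimum)
2. (0, 0), (5, 0), (0, 7.5)
3. x = 5, y = 0, z = -40
4. C5, y ≥ 0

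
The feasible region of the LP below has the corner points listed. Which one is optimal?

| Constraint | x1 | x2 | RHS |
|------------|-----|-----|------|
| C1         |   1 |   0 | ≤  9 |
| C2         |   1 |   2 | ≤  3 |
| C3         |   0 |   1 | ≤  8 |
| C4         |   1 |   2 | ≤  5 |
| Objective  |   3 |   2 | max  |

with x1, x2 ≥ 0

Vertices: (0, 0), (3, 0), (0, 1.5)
Evaluating z = 3x1 + 2x2 at each vertex:
  (0, 0): z = 0
  (3, 0): z = 9
  (0, 1.5): z = 3

The largest value is z = 9, attained at (3, 0).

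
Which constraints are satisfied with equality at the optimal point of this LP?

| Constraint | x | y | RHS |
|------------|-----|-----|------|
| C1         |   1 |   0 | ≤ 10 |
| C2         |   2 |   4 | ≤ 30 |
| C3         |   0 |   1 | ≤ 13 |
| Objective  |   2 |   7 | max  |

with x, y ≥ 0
Optimal: x = 0, y = 7.5
Slack at optimum:
  C1: slack = 10
  C2: slack = 0 (binding)
  C3: slack = 5.5
  x ≥ 0: x = 0 (binding)
  y ≥ 0: y = 7.5
Binding constraints: C2, x ≥ 0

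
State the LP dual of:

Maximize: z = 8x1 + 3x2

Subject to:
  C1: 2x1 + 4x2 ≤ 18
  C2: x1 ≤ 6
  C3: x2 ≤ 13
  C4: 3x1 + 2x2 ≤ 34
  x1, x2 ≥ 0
Minimize: z = 18y1 + 6y2 + 13y3 + 34y4

Subject to:
  C1: -2y1 - y2 - 3y4 ≤ -8
  C2: -4y1 - y3 - 2y4 ≤ -3
  y1, y2, y3, y4 ≥ 0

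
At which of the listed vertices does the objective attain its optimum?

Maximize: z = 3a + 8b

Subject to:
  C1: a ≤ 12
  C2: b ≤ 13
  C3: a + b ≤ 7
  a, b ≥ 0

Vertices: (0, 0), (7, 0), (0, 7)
Evaluating z = 3a + 8b at each vertex:
  (0, 0): z = 0
  (7, 0): z = 21
  (0, 7): z = 56

The largest value is z = 56, attained at (0, 7).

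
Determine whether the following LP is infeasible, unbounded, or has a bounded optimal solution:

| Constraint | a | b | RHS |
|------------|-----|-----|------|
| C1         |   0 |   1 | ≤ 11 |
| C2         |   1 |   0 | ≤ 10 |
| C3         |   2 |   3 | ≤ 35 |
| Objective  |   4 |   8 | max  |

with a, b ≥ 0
The point (1, 11) satisfies every constraint, so the LP is feasible; the constraints give a ≤ 10 and b ≤ 11, which with a, b ≥ 0 keep the feasible region inside a bounded box. A feasible, bounded LP attains a finite optimum at a vertex.

Evaluating z = 4a + 8b at each vertex:
  (0, 0): z = 0
  (10, 0): z = 40
  (10, 5): z = 80
  (1, 11): z = 92
  (0, 11): z = 88

The LP has an optimal solution: (1, 11) with z = 92.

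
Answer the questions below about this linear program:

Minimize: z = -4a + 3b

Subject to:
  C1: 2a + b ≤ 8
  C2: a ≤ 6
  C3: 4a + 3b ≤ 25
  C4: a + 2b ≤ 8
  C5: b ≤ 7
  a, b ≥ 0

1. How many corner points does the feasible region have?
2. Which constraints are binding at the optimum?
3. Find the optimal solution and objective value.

1. 4
2. C1, b ≥ 0
3. a = 4, b = 0, z = -16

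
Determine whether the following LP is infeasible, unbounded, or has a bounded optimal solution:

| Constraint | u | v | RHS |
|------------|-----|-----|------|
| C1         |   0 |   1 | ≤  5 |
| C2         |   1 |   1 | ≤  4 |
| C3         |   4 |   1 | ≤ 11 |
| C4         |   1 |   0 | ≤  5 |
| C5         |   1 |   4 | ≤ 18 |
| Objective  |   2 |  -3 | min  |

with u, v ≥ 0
The point (0, 4) satisfies every constraint, so the LP is feasible; the constraints give u ≤ 5 and v ≤ 5, which with u, v ≥ 0 keep the feasible region inside a bounded box. A feasible, bounded LP attains a finite optimum at a vertex.

Bounded optimum: z* = -12 at (0, 4).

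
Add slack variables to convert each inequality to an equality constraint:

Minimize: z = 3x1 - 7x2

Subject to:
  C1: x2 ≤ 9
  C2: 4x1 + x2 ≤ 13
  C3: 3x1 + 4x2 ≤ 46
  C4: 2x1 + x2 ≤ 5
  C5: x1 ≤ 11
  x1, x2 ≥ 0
min z = 3x1 - 7x2

s.t.
  x2 + s1 = 9
  4x1 + x2 + s2 = 13
  3x1 + 4x2 + s3 = 46
  2x1 + x2 + s4 = 5
  x1 + s5 = 11
  x1, x2, s1, s2, s3, s4, s5 ≥ 0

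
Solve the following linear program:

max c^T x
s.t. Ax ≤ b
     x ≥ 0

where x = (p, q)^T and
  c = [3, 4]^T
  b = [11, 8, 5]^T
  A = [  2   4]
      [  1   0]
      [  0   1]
p = 5.5, q = 0, z = 16.5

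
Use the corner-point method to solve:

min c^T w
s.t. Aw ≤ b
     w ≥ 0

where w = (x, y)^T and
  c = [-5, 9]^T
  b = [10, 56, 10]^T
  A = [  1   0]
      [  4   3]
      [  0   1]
Each vertex is the intersection of two constraint boundaries that also satisfies all remaining constraints:
  x = 0 and y = 0 → (0, 0)
  x = 10 and y = 0 → (10, 0)
  x = 10 and 4x + 3y = 56 → (10, 5.333)
  4x + 3y = 56 and y = 10 → (6.5, 10)
  y = 10 and x = 0 → (0, 10)

Evaluating z = -5x + 9y at each vertex:
  (0, 0): z = 0
  (10, 0): z = -50
  (10, 5.333): z = -2
  (6.5, 10): z = 57.5
  (0, 10): z = 90

The minimum is at (10, 0) with z = -50.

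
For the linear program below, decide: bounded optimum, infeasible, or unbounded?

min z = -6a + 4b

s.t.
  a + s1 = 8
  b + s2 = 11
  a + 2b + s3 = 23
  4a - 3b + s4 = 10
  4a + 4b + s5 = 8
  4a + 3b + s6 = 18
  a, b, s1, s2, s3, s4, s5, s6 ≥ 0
The point (2, 0) satisfies every constraint, so the LP is feasible; the constraints give a ≤ 8 and b ≤ 11, which with a, b ≥ 0 keep the feasible region inside a bounded box. A feasible, bounded LP attains a finite optimum at a vertex.

Evaluating z = -6a + 4b at each vertex:
  (0, 0): z = 0
  (2, 0): z = -12
  (0, 2): z = 8

Feasible with finite optimum z* = -12 at (2, 0).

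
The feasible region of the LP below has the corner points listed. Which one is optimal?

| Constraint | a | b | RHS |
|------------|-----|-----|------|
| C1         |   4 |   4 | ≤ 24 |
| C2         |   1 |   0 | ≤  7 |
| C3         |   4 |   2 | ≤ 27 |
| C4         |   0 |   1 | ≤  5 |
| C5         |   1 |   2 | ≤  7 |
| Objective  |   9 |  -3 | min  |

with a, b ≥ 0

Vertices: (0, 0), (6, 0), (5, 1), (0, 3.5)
Evaluating z = 9a - 3b at each vertex:
  (0, 0): z = 0
  (6, 0): z = 54
  (5, 1): z = 42
  (0, 3.5): z = -10.5

The smallest value is z = -10.5, attained at (0, 3.5).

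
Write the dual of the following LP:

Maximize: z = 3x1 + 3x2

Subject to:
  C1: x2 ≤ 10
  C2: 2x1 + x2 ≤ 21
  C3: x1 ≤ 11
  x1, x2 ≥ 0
Minimize: z = 10y1 + 21y2 + 11y3

Subject to:
  C1: -2y2 - y3 ≤ -3
  C2: -y1 - y2 ≤ -3
  y1, y2, y3 ≥ 0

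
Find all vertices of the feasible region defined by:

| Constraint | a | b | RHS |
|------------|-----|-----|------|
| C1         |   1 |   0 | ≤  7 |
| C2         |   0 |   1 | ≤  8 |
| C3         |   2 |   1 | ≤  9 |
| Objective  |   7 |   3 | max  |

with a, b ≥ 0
Each vertex is the intersection of two constraint boundaries that also satisfies all remaining constraints:
  a = 0 and b = 0 → (0, 0)
  2a + b = 9 and b = 0 → (4.5, 0)
  b = 8 and 2a + b = 9 → (0.5, 8)
  b = 8 and a = 0 → (0, 8)

Vertices: (0, 0), (4.5, 0), (0.5, 8), (0, 8)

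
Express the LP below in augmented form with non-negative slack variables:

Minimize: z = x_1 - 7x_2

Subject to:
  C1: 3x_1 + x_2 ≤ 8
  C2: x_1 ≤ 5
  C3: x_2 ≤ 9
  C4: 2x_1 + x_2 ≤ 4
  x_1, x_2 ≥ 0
min z = x_1 - 7x_2

s.t.
  3x_1 + x_2 + s1 = 8
  x_1 + s2 = 5
  x_2 + s3 = 9
  2x_1 + x_2 + s4 = 4
  x_1, x_2, s1, s2, s3, s4 ≥ 0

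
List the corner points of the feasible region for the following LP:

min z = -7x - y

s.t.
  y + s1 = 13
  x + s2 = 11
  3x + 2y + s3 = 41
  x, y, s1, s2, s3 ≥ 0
Each vertex is the intersection of two constraint boundaries that also satisfies all remaining constraints:
  x = 0 and y = 0 → (0, 0)
  x = 11 and y = 0 → (11, 0)
  x = 11 and 3x + 2y = 41 → (11, 4)
  y = 13 and 3x + 2y = 41 → (5, 13)
  y = 13 and x = 0 → (0, 13)

Vertices: (0, 0), (11, 0), (11, 4), (5, 13), (0, 13)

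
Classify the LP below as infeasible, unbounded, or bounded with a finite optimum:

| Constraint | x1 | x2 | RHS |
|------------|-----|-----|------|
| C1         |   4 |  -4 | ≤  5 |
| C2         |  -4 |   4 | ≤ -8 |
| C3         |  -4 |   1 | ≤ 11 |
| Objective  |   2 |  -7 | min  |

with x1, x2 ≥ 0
C1 requires 4x1 - 4x2 ≤ 5, while C2 (-4x1 + 4x2 ≤ -8) is equivalent to 4x1 - 4x2 ≥ 8. Together they would need 8 ≤ 4x1 - 4x2 ≤ 5, which is impossible since 8 > 5. No point satisfies all constraints.

Infeasible — the constraint set is empty.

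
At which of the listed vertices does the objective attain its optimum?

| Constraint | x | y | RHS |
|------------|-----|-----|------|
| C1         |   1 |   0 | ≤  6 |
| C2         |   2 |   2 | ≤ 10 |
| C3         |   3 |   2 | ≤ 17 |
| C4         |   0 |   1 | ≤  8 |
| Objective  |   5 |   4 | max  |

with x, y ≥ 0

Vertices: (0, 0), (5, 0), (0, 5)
(5, 0) with z = 25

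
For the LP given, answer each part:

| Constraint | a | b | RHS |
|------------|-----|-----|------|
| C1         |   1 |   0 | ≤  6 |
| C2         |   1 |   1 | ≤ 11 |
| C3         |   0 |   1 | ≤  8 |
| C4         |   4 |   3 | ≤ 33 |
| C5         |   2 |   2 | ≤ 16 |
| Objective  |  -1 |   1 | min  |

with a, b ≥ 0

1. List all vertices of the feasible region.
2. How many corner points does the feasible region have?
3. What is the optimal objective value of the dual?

1. (0, 0), (6, 0), (6, 2), (0, 8)
2. 4
3. -6 (by strong duality, equal to the primal optimum)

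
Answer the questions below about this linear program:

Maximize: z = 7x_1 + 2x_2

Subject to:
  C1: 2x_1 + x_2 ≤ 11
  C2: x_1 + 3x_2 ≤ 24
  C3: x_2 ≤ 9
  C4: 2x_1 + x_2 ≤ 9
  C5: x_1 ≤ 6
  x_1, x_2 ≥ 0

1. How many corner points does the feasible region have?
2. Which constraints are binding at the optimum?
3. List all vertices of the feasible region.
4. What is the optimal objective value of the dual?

1. 4
2. C4, x_2 ≥ 0
3. (0, 0), (4.5, 0), (0.6, 7.8), (0, 8)
4. 31.5 (by strong duality, equal to the primal optimum)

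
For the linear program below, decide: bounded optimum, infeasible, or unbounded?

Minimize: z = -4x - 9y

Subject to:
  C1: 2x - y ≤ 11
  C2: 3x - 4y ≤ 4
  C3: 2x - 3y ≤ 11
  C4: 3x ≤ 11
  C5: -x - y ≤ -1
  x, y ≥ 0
Feasible point: (0, 1) satisfies every constraint, so the LP is feasible.
Direction d = (0, 1): for each constraint row a, a·d ≤ 0 —
  (2)(0) + (-1)(1) = -1 ≤ 0
  (3)(0) + (-4)(1) = -4 ≤ 0
  (2)(0) + (-3)(1) = -3 ≤ 0
  (3)(0) + (0)(1) = 0 ≤ 0
  (-1)(0) + (-1)(1) = -1 ≤ 0
and d ≥ 0, so (0, 1) + t·d stays feasible for every t ≥ 0. Along this ray z = -4x - 9y changes by -9 per unit t, so z → −∞.

The LP is unbounded; z can be made arbitrarily small.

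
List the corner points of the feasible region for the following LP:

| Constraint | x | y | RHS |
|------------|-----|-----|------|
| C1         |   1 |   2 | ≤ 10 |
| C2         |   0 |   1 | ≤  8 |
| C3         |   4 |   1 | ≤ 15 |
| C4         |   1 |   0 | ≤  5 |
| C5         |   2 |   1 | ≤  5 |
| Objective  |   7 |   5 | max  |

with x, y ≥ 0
Each vertex is the intersection of two constraint boundaries that also satisfies all remaining constraints:
  x = 0 and y = 0 → (0, 0)
  2x + y = 5 and y = 0 → (2.5, 0)
  x + 2y = 10 and 2x + y = 5 → (0, 5)

Vertices: (0, 0), (2.5, 0), (0, 5)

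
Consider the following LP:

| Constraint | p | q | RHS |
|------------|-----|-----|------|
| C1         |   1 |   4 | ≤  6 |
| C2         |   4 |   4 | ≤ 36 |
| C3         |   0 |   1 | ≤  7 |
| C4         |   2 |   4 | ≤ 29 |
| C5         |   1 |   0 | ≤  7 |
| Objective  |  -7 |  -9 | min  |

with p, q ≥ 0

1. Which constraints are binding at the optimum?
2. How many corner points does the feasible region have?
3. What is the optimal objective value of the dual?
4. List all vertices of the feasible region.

1. C1, q ≥ 0
2. 3
3. -42 (by strong duality, equal to the primal optimum)
4. (0, 0), (6, 0), (0, 1.5)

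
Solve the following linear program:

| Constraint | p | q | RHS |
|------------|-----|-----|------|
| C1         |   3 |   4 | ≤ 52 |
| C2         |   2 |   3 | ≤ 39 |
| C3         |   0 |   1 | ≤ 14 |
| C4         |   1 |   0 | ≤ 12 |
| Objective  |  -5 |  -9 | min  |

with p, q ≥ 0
Each vertex is the intersection of two constraint boundaries that also satisfies all remaining constraints:
  p = 0 and q = 0 → (0, 0)
  p = 12 and q = 0 → (12, 0)
  3p + 4q = 52 and p = 12 → (12, 4)
  3p + 4q = 52 and 2p + 3q = 39 → (0, 13)

Evaluating z = -5p - 9q at each vertex:
  (0, 0): z = 0
  (12, 0): z = -60
  (12, 4): z = -96
  (0, 13): z = -117

The minimum is at (0, 13) with z = -117.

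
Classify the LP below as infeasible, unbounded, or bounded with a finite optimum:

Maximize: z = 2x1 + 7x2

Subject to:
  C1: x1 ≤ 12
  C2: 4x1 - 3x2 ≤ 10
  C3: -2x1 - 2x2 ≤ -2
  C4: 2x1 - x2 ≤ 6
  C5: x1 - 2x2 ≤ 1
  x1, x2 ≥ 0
Feasible point: (0, 1) satisfies every constraint, so the LP is feasible.
Direction d = (0, 1): for each constraint row a, a·d ≤ 0 —
  (1)(0) + (0)(1) = 0 ≤ 0
  (4)(0) + (-3)(1) = -3 ≤ 0
  (-2)(0) + (-2)(1) = -2 ≤ 0
  (2)(0) + (-1)(1) = -1 ≤ 0
  (1)(0) + (-2)(1) = -2 ≤ 0
and d ≥ 0, so (0, 1) + t·d stays feasible for every t ≥ 0. Along this ray z = 2x1 + 7x2 changes by 7 per unit t, so z → +∞.

The LP is unbounded; z can be made arbitrarily large.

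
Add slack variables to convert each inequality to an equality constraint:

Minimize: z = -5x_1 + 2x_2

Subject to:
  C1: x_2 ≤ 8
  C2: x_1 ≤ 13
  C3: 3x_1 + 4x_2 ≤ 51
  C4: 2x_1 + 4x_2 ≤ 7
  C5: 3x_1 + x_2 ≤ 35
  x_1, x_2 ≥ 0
min z = -5x_1 + 2x_2

s.t.
  x_2 + s1 = 8
  x_1 + s2 = 13
  3x_1 + 4x_2 + s3 = 51
  2x_1 + 4x_2 + s4 = 7
  3x_1 + x_2 + s5 = 35
  x_1, x_2, s1, s2, s3, s4, s5 ≥ 0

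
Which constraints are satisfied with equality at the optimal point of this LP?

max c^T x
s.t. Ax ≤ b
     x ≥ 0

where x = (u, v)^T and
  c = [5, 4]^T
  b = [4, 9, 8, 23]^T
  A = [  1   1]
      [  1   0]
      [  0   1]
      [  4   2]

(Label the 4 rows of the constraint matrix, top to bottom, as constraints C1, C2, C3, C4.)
Optimal: u = 4, v = 0
Binding: C1, v ≥ 0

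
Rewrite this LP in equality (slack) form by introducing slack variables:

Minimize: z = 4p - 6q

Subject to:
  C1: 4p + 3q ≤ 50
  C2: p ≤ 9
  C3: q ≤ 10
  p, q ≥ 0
min z = 4p - 6q

s.t.
  4p + 3q + s1 = 50
  p + s2 = 9
  q + s3 = 10
  p, q, s1, s2, s3 ≥ 0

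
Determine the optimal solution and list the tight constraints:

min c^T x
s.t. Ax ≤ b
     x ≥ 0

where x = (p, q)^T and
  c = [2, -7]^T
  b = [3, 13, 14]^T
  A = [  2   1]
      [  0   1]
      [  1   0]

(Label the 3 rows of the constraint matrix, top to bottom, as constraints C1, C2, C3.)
Optimal: p = 0, q = 3
Slack at optimum:
  C1: slack = 0 (binding)
  C2: slack = 10
  C3: slack = 14
  p ≥ 0: p = 0 (binding)
  q ≥ 0: q = 3
Binding constraints: C1, p ≥ 0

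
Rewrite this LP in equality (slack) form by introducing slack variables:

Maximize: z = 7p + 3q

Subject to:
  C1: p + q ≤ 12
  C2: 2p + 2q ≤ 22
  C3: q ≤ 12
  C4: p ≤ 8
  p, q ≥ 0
max z = 7p + 3q

s.t.
  p + q + s1 = 12
  2p + 2q + s2 = 22
  q + s3 = 12
  p + s4 = 8
  p, q, s1, s2, s3, s4 ≥ 0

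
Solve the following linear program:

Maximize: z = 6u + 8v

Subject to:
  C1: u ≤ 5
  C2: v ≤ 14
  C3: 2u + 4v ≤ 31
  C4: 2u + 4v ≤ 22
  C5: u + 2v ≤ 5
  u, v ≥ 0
u = 5, v = 0, z = 30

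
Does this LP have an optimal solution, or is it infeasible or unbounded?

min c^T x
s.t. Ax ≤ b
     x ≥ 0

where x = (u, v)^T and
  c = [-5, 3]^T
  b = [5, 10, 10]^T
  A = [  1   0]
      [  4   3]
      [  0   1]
The point (2.5, 0) satisfies every constraint, so the LP is feasible; the constraints give u ≤ 5 and v ≤ 10, which with u, v ≥ 0 keep the feasible region inside a bounded box. A feasible, bounded LP attains a finite optimum at a vertex.

Feasible with finite optimum z* = -12.5 at (2.5, 0).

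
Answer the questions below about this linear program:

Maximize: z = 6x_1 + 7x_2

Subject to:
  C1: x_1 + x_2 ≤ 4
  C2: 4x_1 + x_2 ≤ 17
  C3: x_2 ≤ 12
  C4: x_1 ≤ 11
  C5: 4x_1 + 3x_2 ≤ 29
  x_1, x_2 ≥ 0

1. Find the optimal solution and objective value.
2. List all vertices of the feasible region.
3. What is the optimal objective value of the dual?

1. x_1 = 0, x_2 = 4, z = 28
2. (0, 0), (4, 0), (0, 4)
3. 28 (by strong duality, equal to the primal optimum)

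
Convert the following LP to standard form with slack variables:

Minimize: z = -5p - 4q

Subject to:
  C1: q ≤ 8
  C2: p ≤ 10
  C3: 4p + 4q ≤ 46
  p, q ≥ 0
min z = -5p - 4q

s.t.
  q + s1 = 8
  p + s2 = 10
  4p + 4q + s3 = 46
  p, q, s1, s2, s3 ≥ 0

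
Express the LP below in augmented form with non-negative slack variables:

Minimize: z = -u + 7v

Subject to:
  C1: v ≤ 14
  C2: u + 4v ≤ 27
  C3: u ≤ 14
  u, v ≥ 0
min z = -u + 7v

s.t.
  v + s1 = 14
  u + 4v + s2 = 27
  u + s3 = 14
  u, v, s1, s2, s3 ≥ 0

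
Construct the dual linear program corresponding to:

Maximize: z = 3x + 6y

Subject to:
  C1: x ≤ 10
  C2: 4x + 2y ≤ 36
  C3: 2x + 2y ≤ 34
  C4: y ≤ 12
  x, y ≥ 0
Minimize: z = 10y1 + 36y2 + 34y3 + 12y4

Subject to:
  C1: -y1 - 4y2 - 2y3 ≤ -3
  C2: -2y2 - 2y3 - y4 ≤ -6
  y1, y2, y3, y4 ≥ 0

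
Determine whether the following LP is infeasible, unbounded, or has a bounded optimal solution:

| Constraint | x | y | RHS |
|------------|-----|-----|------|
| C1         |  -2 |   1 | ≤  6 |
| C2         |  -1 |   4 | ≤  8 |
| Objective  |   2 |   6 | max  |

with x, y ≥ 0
Feasible point: (0, 0) satisfies every constraint, so the LP is feasible.
Direction d = (1, 0): for each constraint row a, a·d ≤ 0 —
  (-2)(1) + (1)(0) = -2 ≤ 0
  (-1)(1) + (4)(0) = -1 ≤ 0
and d ≥ 0, so (0, 0) + t·d stays feasible for every t ≥ 0. Along this ray z = 2x + 6y changes by 2 per unit t, so z → +∞.

Unbounded — the objective can increase without bound over the feasible region.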